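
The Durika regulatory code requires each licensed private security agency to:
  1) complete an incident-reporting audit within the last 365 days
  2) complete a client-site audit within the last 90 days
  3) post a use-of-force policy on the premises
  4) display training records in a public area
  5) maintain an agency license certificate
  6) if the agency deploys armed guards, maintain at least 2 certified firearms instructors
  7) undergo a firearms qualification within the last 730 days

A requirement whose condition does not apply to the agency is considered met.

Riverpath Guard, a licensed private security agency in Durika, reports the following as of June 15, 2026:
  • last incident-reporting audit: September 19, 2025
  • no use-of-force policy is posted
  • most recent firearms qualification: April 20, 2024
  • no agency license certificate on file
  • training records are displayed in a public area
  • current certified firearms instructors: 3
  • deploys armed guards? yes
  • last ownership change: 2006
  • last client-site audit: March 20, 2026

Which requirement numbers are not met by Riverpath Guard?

1. incident-reporting audit 269 days ago vs limit 365 → met
2. client-site audit 87 days ago vs limit 90 → met
3. use-of-force policy absent → not met
4. training records present → met
5. agency license certificate absent → not met
6. condition 'deploys armed guards' holds; certified firearms instructors 3 ≥ 2 → met
7. firearms qualification 786 days ago vs limit 730 → not met
Not met: 3, 5, 7

3, 5, 7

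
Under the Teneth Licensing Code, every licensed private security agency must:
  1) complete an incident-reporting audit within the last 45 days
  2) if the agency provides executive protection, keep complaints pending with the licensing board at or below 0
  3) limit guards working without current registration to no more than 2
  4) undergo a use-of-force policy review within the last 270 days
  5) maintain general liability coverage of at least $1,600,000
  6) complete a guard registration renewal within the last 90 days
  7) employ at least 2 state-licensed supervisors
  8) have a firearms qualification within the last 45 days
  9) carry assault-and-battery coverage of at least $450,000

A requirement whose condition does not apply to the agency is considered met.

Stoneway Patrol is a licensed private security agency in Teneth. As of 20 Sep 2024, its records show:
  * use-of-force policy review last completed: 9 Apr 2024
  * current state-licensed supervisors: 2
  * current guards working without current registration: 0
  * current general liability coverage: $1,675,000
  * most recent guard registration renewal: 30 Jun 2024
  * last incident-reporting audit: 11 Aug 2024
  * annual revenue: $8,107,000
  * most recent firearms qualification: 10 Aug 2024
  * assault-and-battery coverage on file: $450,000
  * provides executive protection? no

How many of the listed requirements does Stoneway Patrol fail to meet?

0

1. incident-reporting audit 40 days ago vs limit 45 → met
2. condition 'provides executive protection' does not hold → requirement n/a → met
3. guards working without current registration 0 ≤ 2 → met
4. use-of-force policy review 164 days ago vs limit 270 → met
5. general liability coverage $1,675,000 ≥ $1,600,000 → met
6. guard registration renewal 82 days ago vs limit 90 → met
7. state-licensed supervisors 2 ≥ 2 → met
8. firearms qualification 41 days ago vs limit 45 → met
9. assault-and-battery coverage $450,000 ≥ $450,000 → met
Not met: 0 of 9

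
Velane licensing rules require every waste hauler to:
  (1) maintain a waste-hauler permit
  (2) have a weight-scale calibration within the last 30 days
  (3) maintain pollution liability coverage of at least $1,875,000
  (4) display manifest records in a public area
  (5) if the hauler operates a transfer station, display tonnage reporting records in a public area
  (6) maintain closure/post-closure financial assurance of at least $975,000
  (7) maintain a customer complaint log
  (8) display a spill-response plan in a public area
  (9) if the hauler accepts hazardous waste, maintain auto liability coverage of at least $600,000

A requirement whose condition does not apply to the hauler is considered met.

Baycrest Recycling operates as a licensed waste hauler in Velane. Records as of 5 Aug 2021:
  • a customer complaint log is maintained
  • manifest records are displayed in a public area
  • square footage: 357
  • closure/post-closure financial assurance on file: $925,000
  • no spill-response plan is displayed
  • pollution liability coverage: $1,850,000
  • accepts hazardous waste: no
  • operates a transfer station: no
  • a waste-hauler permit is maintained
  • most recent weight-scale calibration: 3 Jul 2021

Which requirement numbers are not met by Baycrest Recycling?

1. waste-hauler permit present → met
2. weight-scale calibration 33 days ago vs limit 30 → not met
3. pollution liability coverage $1,850,000 < $1,875,000 → not met
4. manifest records present → met
5. condition 'operates a transfer station' does not hold → requirement n/a → met
6. closure/post-closure financial assurance $925,000 < $975,000 → not met
7. customer complaint log present → met
8. spill-response plan absent → not met
9. condition 'accepts hazardous waste' does not hold → requirement n/a → met
Not met: 2, 3, 6, 8

2, 3, 6, 8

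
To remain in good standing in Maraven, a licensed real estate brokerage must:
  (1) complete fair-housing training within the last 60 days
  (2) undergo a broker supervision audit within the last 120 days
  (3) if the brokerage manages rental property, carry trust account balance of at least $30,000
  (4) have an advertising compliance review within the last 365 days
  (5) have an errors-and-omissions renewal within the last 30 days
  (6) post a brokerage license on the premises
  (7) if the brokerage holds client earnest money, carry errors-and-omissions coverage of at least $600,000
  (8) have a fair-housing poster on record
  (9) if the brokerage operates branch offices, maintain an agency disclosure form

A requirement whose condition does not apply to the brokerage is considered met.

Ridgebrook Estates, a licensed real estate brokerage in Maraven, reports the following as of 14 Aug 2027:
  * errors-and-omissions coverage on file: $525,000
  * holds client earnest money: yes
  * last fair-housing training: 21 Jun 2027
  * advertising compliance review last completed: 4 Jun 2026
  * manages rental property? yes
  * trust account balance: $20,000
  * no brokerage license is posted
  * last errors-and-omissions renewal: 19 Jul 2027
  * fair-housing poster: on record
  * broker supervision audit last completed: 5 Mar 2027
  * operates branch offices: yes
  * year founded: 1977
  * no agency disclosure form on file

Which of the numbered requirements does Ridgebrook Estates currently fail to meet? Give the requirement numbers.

2, 3, 4, 6, 7, 9

1. fair-housing training 54 days ago vs limit 60 → met
2. broker supervision audit 162 days ago vs limit 120 → not met
3. condition 'manages rental property' holds; trust account balance $20,000 < $30,000 → not met
4. advertising compliance review 436 days ago vs limit 365 → not met
5. errors-and-omissions renewal 26 days ago vs limit 30 → met
6. brokerage license absent → not met
7. condition 'holds client earnest money' holds; errors-and-omissions coverage $525,000 < $600,000 → not met
8. fair-housing poster present → met
9. condition 'operates branch offices' holds; agency disclosure form absent → not met
Not met: 2, 3, 4, 6, 7, 9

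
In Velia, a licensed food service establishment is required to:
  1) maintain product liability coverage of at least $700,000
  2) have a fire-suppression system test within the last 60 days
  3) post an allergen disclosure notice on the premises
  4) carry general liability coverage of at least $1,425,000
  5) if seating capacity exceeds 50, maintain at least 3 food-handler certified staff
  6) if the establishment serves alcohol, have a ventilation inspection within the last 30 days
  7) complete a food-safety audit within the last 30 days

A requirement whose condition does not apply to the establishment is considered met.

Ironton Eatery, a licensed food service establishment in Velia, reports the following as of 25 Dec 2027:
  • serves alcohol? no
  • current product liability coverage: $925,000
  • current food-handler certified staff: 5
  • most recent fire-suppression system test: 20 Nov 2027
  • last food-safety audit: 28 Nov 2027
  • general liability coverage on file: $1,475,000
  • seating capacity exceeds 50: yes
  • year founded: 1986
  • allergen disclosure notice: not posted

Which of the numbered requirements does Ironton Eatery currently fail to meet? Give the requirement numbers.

3

1. product liability coverage $925,000 ≥ $700,000 → met
2. fire-suppression system test 35 days ago vs limit 60 → met
3. allergen disclosure notice absent → not met
4. general liability coverage $1,475,000 ≥ $1,425,000 → met
5. condition 'seating capacity exceeds 50' holds; food-handler certified staff 5 ≥ 3 → met
6. condition 'serves alcohol' does not hold → requirement n/a → met
7. food-safety audit 27 days ago vs limit 30 → met
Not met: 3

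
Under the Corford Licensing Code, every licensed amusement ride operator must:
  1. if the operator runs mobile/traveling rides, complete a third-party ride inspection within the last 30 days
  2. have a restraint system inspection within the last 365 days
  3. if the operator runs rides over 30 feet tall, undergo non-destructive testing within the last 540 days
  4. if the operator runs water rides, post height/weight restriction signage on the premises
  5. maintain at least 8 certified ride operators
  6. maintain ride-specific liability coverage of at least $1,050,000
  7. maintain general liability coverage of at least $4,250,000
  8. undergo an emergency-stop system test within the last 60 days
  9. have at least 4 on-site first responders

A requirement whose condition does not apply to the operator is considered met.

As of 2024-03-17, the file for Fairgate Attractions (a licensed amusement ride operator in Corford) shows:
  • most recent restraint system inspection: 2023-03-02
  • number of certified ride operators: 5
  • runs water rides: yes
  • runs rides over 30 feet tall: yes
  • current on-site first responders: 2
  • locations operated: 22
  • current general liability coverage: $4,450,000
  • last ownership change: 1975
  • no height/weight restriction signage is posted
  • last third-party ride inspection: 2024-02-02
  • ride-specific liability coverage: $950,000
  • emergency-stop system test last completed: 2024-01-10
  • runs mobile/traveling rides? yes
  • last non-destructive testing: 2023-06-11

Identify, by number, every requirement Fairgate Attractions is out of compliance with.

1, 2, 4, 5, 6, 8, 9

1. condition 'runs mobile/traveling rides' holds; third-party ride inspection 44 days ago vs limit 30 → not met
2. restraint system inspection 381 days ago vs limit 365 → not met
3. condition 'runs rides over 30 feet tall' holds; non-destructive testing 280 days ago vs limit 540 → met
4. condition 'runs water rides' holds; height/weight restriction signage absent → not met
5. certified ride operators 5 < 8 → not met
6. ride-specific liability coverage $950,000 < $1,050,000 → not met
7. general liability coverage $4,450,000 ≥ $4,250,000 → met
8. emergency-stop system test 67 days ago vs limit 60 → not met
9. on-site first responders 2 < 4 → not met
Not met: 1, 2, 4, 5, 6, 8, 9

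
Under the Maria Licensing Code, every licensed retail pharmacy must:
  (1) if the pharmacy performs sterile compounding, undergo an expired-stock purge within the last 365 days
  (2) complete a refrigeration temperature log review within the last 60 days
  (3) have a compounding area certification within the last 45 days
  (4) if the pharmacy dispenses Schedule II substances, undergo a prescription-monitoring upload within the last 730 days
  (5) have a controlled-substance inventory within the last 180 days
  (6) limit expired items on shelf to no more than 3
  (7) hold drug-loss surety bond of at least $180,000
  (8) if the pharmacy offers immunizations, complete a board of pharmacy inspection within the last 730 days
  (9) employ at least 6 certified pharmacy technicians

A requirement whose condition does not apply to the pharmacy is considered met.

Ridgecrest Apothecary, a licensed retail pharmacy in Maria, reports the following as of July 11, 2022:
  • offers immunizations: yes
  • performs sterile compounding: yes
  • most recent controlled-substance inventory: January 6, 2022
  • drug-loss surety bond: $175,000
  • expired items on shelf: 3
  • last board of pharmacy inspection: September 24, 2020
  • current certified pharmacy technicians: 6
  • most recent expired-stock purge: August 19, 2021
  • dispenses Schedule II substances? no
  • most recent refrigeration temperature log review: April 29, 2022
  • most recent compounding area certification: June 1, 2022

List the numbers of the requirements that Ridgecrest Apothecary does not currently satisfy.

2, 5, 7

1. condition 'performs sterile compounding' holds; expired-stock purge 326 days ago vs limit 365 → met
2. refrigeration temperature log review 73 days ago vs limit 60 → not met
3. compounding area certification 40 days ago vs limit 45 → met
4. condition 'dispenses Schedule II substances' does not hold → requirement n/a → met
5. controlled-substance inventory 186 days ago vs limit 180 → not met
6. expired items on shelf 3 ≤ 3 → met
7. drug-loss surety bond $175,000 < $180,000 → not met
8. condition 'offers immunizations' holds; board of pharmacy inspection 655 days ago vs limit 730 → met
9. certified pharmacy technicians 6 ≥ 6 → met
Not met: 2, 5, 7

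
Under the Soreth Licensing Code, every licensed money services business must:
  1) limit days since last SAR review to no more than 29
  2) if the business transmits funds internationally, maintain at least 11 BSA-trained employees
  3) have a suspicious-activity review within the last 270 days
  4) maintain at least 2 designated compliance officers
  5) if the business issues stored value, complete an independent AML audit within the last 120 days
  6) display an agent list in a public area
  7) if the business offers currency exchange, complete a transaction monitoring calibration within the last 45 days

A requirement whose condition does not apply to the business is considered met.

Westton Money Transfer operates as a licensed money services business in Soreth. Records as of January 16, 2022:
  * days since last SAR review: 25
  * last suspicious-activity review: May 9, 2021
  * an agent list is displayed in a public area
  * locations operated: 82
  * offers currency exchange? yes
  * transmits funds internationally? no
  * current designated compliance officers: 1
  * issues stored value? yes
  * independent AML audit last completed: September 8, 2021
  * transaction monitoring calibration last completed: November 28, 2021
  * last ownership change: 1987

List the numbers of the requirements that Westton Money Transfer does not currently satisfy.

1. days since last SAR review 25 ≤ 29 → met
2. condition 'transmits funds internationally' does not hold → requirement n/a → met
3. suspicious-activity review 252 days ago vs limit 270 → met
4. designated compliance officers 1 < 2 → not met
5. condition 'issues stored value' holds; independent AML audit 130 days ago vs limit 120 → not met
6. agent list present → met
7. condition 'offers currency exchange' holds; transaction monitoring calibration 49 days ago vs limit 45 → not met
Not met: 4, 5, 7

4, 5, 7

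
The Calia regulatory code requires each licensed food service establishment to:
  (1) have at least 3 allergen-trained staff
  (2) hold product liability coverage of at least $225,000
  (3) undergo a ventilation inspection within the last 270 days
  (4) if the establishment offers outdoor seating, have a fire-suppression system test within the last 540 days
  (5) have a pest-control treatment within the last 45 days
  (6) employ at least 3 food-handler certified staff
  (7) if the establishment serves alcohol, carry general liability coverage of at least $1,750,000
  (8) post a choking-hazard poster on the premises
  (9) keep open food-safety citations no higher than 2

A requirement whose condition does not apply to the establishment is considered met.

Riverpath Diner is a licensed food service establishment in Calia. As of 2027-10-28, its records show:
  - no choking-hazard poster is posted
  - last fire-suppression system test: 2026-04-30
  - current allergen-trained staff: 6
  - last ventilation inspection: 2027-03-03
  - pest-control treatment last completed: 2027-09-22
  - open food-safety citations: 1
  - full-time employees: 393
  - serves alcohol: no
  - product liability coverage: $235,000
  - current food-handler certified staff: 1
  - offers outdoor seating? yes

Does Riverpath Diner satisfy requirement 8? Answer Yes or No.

8. choking-hazard poster absent → not met

No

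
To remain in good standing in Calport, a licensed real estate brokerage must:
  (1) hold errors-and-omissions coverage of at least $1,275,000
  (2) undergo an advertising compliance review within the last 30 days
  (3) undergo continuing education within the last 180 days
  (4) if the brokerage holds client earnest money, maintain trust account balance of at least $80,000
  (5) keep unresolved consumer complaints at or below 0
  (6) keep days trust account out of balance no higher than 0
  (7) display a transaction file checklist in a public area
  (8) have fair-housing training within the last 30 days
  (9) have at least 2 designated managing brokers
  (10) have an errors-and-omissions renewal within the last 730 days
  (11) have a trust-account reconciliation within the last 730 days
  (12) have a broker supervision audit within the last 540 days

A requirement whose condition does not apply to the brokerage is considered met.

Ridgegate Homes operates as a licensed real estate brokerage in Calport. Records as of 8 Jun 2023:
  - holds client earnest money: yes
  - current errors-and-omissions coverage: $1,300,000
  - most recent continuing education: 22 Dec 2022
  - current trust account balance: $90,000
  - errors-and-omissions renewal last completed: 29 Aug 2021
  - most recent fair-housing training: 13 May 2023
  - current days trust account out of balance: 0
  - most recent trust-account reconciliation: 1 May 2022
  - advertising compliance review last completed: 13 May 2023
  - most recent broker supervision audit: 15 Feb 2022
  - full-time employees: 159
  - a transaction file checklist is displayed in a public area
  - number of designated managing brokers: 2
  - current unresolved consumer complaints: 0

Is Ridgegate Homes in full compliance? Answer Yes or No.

1. errors-and-omissions coverage $1,300,000 ≥ $1,275,000 → met
2. advertising compliance review 26 days ago vs limit 30 → met
3. continuing education 168 days ago vs limit 180 → met
4. condition 'holds client earnest money' holds; trust account balance $90,000 ≥ $80,000 → met
5. unresolved consumer complaints 0 ≤ 0 → met
6. days trust account out of balance 0 ≤ 0 → met
7. transaction file checklist present → met
8. fair-housing training 26 days ago vs limit 30 → met
9. designated managing brokers 2 ≥ 2 → met
10. errors-and-omissions renewal 648 days ago vs limit 730 → met
11. trust-account reconciliation 403 days ago vs limit 730 → met
12. broker supervision audit 478 days ago vs limit 540 → met
All met.

Yes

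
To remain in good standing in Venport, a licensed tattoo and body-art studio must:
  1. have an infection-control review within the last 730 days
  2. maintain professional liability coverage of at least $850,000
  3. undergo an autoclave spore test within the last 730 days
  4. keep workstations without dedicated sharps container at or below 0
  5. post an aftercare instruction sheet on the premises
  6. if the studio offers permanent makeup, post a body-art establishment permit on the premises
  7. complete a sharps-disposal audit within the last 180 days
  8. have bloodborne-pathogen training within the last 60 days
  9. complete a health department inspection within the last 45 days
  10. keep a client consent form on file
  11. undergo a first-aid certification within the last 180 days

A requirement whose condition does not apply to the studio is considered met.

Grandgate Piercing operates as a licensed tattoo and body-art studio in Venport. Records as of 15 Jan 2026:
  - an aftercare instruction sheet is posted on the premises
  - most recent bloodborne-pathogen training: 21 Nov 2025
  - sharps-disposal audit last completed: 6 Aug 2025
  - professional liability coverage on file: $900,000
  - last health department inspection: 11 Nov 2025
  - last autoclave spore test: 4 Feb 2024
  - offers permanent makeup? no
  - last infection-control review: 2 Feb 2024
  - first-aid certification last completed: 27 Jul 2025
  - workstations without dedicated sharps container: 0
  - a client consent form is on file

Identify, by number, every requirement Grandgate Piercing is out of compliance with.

1. infection-control review 713 days ago vs limit 730 → met
2. professional liability coverage $900,000 ≥ $850,000 → met
3. autoclave spore test 711 days ago vs limit 730 → met
4. workstations without dedicated sharps container 0 ≤ 0 → met
5. aftercare instruction sheet present → met
6. condition 'offers permanent makeup' does not hold → requirement n/a → met
7. sharps-disposal audit 162 days ago vs limit 180 → met
8. bloodborne-pathogen training 55 days ago vs limit 60 → met
9. health department inspection 65 days ago vs limit 45 → not met
10. client consent form present → met
11. first-aid certification 172 days ago vs limit 180 → met
Not met: 9

9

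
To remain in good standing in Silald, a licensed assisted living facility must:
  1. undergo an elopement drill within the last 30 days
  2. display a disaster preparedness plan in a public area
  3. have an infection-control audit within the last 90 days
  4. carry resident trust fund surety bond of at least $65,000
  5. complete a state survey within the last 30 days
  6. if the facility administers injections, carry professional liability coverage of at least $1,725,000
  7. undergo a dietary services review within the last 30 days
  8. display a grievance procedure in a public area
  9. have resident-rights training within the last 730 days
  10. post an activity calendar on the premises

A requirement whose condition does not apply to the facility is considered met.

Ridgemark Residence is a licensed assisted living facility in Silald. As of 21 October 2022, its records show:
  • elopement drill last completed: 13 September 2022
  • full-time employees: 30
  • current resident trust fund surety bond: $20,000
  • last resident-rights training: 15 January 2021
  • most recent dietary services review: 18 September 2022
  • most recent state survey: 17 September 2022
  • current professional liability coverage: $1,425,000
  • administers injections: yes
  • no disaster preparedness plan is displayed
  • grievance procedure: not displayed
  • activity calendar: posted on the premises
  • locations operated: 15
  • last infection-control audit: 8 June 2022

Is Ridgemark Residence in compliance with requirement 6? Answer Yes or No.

No

6. condition 'administers injections' holds; professional liability coverage $1,425,000 < $1,725,000 → not met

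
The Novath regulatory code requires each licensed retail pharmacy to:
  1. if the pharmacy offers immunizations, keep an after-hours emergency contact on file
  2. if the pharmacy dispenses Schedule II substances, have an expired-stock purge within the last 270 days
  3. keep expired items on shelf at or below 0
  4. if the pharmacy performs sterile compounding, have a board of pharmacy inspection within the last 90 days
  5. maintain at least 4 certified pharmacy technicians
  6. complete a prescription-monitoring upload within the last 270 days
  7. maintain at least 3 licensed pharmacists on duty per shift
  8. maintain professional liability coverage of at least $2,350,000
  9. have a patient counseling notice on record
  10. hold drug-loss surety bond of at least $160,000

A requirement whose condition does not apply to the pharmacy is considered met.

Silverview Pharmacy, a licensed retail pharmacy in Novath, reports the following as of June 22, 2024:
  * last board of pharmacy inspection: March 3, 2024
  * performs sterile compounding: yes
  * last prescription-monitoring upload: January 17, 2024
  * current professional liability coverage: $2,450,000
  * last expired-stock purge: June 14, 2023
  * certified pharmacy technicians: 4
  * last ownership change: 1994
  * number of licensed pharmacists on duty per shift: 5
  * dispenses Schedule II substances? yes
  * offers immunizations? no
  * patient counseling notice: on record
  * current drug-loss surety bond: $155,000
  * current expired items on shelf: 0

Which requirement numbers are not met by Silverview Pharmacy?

2, 4, 10

1. condition 'offers immunizations' does not hold → requirement n/a → met
2. condition 'dispenses Schedule II substances' holds; expired-stock purge 374 days ago vs limit 270 → not met
3. expired items on shelf 0 ≤ 0 → met
4. condition 'performs sterile compounding' holds; board of pharmacy inspection 111 days ago vs limit 90 → not met
5. certified pharmacy technicians 4 ≥ 4 → met
6. prescription-monitoring upload 157 days ago vs limit 270 → met
7. licensed pharmacists on duty per shift 5 ≥ 3 → met
8. professional liability coverage $2,450,000 ≥ $2,350,000 → met
9. patient counseling notice present → met
10. drug-loss surety bond $155,000 < $160,000 → not met
Not met: 2, 4, 10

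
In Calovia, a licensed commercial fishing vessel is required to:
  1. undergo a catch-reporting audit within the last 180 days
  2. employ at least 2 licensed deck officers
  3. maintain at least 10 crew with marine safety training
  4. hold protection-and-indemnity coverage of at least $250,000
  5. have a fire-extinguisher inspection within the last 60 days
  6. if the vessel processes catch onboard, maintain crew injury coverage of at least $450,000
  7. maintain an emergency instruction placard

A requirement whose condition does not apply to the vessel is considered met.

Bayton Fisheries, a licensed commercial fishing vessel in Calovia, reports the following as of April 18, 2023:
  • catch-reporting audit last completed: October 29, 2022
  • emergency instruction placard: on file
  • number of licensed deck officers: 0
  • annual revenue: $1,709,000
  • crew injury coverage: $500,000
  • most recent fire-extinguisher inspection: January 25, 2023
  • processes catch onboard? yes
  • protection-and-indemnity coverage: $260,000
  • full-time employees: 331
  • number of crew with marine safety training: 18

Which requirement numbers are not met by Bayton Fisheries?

1. catch-reporting audit 171 days ago vs limit 180 → met
2. licensed deck officers 0 < 2 → not met
3. crew with marine safety training 18 ≥ 10 → met
4. protection-and-indemnity coverage $260,000 ≥ $250,000 → met
5. fire-extinguisher inspection 83 days ago vs limit 60 → not met
6. condition 'processes catch onboard' holds; crew injury coverage $500,000 ≥ $450,000 → met
7. emergency instruction placard present → met
Not met: 2, 5

2, 5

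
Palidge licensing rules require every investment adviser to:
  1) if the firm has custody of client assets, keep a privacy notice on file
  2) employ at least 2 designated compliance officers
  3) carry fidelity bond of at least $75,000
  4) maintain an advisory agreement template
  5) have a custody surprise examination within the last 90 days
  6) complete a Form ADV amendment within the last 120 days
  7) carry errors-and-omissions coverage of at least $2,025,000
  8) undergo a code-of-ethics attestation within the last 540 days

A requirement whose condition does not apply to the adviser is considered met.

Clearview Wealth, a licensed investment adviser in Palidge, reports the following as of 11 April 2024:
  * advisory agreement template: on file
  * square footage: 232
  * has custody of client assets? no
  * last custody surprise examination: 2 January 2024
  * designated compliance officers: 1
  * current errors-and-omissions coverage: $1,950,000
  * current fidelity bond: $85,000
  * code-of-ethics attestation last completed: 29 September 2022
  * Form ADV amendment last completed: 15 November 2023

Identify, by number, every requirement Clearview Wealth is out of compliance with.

1. condition 'has custody of client assets' does not hold → requirement n/a → met
2. designated compliance officers 1 < 2 → not met
3. fidelity bond $85,000 ≥ $75,000 → met
4. advisory agreement template present → met
5. custody surprise examination 100 days ago vs limit 90 → not met
6. Form ADV amendment 148 days ago vs limit 120 → not met
7. errors-and-omissions coverage $1,950,000 < $2,025,000 → not met
8. code-of-ethics attestation 560 days ago vs limit 540 → not met
Not met: 2, 5, 6, 7, 8

2, 5, 6, 7, 8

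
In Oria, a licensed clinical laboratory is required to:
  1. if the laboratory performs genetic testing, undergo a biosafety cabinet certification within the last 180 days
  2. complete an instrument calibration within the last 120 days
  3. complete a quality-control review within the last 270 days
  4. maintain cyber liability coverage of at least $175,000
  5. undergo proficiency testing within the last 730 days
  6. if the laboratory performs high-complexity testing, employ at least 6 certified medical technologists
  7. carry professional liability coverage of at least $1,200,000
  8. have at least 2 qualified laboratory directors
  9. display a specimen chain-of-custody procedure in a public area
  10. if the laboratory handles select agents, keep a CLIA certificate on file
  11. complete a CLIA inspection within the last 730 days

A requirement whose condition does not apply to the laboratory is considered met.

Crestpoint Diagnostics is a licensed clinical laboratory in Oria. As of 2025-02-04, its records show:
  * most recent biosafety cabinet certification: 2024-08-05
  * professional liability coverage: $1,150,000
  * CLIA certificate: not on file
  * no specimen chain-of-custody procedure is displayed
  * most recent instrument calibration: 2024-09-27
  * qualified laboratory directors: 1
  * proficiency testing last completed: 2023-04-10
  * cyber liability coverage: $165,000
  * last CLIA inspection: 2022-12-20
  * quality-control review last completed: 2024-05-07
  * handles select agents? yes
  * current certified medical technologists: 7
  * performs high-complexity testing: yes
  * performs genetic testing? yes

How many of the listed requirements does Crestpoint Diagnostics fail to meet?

1. condition 'performs genetic testing' holds; biosafety cabinet certification 183 days ago vs limit 180 → not met
2. instrument calibration 130 days ago vs limit 120 → not met
3. quality-control review 273 days ago vs limit 270 → not met
4. cyber liability coverage $165,000 < $175,000 → not met
5. proficiency testing 666 days ago vs limit 730 → met
6. condition 'performs high-complexity testing' holds; certified medical technologists 7 ≥ 6 → met
7. professional liability coverage $1,150,000 < $1,200,000 → not met
8. qualified laboratory directors 1 < 2 → not met
9. specimen chain-of-custody procedure absent → not met
10. condition 'handles select agents' holds; CLIA certificate absent → not met
11. CLIA inspection 777 days ago vs limit 730 → not met
Not met: 9 of 11

9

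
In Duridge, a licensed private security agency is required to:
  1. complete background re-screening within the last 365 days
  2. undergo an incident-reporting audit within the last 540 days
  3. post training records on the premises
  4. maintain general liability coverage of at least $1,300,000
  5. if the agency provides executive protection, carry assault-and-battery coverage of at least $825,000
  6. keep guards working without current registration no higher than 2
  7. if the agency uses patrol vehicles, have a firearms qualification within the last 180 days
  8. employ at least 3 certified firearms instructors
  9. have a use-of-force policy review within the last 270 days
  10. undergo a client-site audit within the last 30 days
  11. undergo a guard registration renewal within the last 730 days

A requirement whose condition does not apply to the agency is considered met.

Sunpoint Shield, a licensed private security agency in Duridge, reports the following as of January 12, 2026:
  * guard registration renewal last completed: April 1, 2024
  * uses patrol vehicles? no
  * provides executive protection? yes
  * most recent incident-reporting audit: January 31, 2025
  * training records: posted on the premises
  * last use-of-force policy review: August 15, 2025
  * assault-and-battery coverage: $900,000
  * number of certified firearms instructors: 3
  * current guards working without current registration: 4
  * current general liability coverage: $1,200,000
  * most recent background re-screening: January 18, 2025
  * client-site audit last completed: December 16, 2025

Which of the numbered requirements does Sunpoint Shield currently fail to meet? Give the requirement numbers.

4, 6

1. background re-screening 359 days ago vs limit 365 → met
2. incident-reporting audit 346 days ago vs limit 540 → met
3. training records present → met
4. general liability coverage $1,200,000 < $1,300,000 → not met
5. condition 'provides executive protection' holds; assault-and-battery coverage $900,000 ≥ $825,000 → met
6. guards working without current registration 4 > 2 → not met
7. condition 'uses patrol vehicles' does not hold → requirement n/a → met
8. certified firearms instructors 3 ≥ 3 → met
9. use-of-force policy review 150 days ago vs limit 270 → met
10. client-site audit 27 days ago vs limit 30 → met
11. guard registration renewal 651 days ago vs limit 730 → met
Not met: 4, 6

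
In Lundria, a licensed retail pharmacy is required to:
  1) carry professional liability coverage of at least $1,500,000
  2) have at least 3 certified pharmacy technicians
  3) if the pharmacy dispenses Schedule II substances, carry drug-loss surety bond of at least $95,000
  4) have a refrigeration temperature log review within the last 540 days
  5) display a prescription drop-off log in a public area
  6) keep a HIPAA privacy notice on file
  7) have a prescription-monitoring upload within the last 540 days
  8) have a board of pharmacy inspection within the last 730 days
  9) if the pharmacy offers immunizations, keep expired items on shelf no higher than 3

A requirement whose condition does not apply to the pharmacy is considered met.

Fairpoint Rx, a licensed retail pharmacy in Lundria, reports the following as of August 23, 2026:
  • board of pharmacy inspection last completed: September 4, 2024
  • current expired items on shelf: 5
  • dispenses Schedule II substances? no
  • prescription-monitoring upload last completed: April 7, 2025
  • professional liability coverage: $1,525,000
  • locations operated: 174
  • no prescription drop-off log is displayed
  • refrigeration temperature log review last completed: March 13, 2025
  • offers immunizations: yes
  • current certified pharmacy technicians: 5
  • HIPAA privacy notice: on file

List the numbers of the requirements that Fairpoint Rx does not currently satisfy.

5, 9

1. professional liability coverage $1,525,000 ≥ $1,500,000 → met
2. certified pharmacy technicians 5 ≥ 3 → met
3. condition 'dispenses Schedule II substances' does not hold → requirement n/a → met
4. refrigeration temperature log review 528 days ago vs limit 540 → met
5. prescription drop-off log absent → not met
6. HIPAA privacy notice present → met
7. prescription-monitoring upload 503 days ago vs limit 540 → met
8. board of pharmacy inspection 718 days ago vs limit 730 → met
9. condition 'offers immunizations' holds; expired items on shelf 5 > 3 → not met
Not met: 5, 9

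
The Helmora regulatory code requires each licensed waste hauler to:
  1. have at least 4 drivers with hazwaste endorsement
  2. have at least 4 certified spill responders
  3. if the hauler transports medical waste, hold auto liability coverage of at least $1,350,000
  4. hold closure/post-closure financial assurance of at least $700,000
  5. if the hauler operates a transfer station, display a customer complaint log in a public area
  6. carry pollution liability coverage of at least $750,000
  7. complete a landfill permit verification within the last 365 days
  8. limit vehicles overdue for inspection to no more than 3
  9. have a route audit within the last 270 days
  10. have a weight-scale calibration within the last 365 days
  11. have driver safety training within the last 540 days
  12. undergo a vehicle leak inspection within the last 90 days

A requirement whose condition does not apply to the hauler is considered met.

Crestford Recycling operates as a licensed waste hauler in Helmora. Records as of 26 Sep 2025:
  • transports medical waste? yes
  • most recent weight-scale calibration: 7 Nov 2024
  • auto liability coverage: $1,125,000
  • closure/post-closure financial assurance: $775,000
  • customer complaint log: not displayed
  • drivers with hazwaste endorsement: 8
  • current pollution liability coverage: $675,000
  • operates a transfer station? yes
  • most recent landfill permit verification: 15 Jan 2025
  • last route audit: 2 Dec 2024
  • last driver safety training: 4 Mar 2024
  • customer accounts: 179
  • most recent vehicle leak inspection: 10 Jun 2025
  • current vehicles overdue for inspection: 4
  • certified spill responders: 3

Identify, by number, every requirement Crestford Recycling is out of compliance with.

2, 3, 5, 6, 8, 9, 11, 12

1. drivers with hazwaste endorsement 8 ≥ 4 → met
2. certified spill responders 3 < 4 → not met
3. condition 'transports medical waste' holds; auto liability coverage $1,125,000 < $1,350,000 → not met
4. closure/post-closure financial assurance $775,000 ≥ $700,000 → met
5. condition 'operates a transfer station' holds; customer complaint log absent → not met
6. pollution liability coverage $675,000 < $750,000 → not met
7. landfill permit verification 254 days ago vs limit 365 → met
8. vehicles overdue for inspection 4 > 3 → not met
9. route audit 298 days ago vs limit 270 → not met
10. weight-scale calibration 323 days ago vs limit 365 → met
11. driver safety training 571 days ago vs limit 540 → not met
12. vehicle leak inspection 108 days ago vs limit 90 → not met
Not met: 2, 3, 5, 6, 8, 9, 11, 12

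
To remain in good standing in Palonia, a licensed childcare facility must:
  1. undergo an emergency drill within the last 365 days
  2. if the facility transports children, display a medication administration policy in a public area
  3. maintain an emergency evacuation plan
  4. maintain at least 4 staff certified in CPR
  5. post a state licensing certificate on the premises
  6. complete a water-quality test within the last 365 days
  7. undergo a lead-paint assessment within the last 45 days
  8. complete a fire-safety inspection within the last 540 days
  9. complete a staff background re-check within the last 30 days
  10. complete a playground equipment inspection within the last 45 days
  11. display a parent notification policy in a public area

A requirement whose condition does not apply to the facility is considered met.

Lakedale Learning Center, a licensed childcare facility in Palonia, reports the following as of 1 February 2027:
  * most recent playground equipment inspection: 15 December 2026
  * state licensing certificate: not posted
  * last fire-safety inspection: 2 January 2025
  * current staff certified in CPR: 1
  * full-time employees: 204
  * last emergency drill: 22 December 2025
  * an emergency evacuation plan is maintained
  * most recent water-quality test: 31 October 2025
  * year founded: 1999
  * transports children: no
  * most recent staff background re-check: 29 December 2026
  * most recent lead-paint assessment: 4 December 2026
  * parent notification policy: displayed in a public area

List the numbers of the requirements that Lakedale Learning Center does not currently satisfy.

1, 4, 5, 6, 7, 8, 9, 10

1. emergency drill 406 days ago vs limit 365 → not met
2. condition 'transports children' does not hold → requirement n/a → met
3. emergency evacuation plan present → met
4. staff certified in CPR 1 < 4 → not met
5. state licensing certificate absent → not met
6. water-quality test 458 days ago vs limit 365 → not met
7. lead-paint assessment 59 days ago vs limit 45 → not met
8. fire-safety inspection 760 days ago vs limit 540 → not met
9. staff background re-check 34 days ago vs limit 30 → not met
10. playground equipment inspection 48 days ago vs limit 45 → not met
11. parent notification policy present → met
Not met: 1, 4, 5, 6, 7, 8, 9, 10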